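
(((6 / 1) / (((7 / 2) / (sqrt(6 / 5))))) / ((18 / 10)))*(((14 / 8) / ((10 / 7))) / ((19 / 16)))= 56*sqrt(30) / 285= 1.08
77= 77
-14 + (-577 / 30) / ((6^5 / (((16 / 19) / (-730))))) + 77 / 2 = 24.50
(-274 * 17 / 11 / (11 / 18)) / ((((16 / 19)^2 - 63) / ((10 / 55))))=60535368 / 29930197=2.02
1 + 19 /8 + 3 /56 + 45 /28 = 141 /28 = 5.04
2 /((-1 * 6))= -1 /3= -0.33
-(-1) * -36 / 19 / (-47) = 36 / 893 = 0.04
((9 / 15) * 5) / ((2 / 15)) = 45 / 2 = 22.50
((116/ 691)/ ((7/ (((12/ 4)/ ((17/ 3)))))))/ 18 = 58/ 82229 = 0.00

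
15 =15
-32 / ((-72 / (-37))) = -148 / 9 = -16.44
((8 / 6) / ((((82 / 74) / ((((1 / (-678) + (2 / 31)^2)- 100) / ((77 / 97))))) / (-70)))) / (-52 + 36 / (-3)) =-1169189409305 / 7052463792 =-165.78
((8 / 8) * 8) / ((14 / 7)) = 4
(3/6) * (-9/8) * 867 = -7803/16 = -487.69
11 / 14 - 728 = -10181 / 14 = -727.21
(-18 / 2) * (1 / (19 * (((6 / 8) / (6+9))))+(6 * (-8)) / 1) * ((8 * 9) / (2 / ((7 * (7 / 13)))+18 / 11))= 19471914 / 1387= 14038.87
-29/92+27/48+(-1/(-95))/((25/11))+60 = 52660173/874000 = 60.25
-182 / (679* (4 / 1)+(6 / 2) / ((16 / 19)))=-2912 / 43513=-0.07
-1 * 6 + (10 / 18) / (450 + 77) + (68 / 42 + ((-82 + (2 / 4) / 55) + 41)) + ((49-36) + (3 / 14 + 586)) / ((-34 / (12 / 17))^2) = -809445815047 / 17942816430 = -45.11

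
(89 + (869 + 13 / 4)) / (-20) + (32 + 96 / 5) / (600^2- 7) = -1384168989 / 28799440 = -48.06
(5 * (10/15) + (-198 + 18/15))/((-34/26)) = 37726/255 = 147.95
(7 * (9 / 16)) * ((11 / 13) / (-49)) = -0.07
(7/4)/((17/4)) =0.41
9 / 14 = 0.64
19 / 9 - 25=-206 / 9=-22.89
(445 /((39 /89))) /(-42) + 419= 646717 /1638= 394.82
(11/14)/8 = 11/112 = 0.10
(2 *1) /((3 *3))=2 /9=0.22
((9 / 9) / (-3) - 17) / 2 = -8.67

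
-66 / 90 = -11 / 15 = -0.73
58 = 58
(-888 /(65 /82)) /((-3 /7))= 169904 /65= 2613.91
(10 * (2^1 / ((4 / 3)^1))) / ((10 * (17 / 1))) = 3 / 34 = 0.09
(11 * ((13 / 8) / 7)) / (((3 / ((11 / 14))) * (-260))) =-121 / 47040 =-0.00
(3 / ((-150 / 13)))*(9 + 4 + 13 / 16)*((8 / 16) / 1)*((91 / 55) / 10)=-261443 / 880000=-0.30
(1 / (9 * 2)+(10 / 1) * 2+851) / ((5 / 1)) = 174.21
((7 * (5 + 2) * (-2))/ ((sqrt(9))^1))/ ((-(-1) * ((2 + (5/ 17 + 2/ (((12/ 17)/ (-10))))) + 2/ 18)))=4998/ 3967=1.26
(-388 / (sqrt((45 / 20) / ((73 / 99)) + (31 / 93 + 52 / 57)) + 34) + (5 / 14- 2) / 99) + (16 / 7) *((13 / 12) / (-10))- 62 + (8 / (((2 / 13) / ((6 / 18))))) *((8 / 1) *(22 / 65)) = -8372164763 / 312566562 + 776 *sqrt(297590559) / 19168945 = -26.09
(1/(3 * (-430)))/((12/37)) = -37/15480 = -0.00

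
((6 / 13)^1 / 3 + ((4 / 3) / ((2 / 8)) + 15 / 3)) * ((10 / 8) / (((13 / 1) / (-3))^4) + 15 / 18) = 117311425 / 13366548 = 8.78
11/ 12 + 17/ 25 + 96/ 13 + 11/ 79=9.12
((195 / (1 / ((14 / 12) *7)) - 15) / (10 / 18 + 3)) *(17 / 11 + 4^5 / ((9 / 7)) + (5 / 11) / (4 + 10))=3489616145 / 9856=354060.08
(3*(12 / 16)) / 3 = 3 / 4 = 0.75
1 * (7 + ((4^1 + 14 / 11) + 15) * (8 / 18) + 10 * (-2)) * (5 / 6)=-1975 / 594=-3.32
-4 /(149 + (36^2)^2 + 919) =-1 /420171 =-0.00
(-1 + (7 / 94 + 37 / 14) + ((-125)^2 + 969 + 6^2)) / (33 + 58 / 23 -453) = -125852205 / 3159058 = -39.84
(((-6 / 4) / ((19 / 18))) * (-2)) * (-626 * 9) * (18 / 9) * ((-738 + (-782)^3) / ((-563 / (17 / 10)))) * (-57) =7419962458746216 / 2815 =2635865882325.48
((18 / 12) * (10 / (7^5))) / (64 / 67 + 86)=335 / 32639194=0.00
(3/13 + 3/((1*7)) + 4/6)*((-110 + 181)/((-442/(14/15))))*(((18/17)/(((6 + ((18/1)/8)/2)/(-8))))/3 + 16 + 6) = -59782852/13919685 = -4.29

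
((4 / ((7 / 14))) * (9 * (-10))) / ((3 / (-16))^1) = 3840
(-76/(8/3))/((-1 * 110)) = 57/220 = 0.26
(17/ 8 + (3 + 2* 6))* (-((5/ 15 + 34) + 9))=-8905/ 12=-742.08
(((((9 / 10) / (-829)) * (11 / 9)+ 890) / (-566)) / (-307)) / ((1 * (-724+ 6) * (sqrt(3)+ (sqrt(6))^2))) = -7378089 / 5688483084020+ 2459363 * sqrt(3) / 11376966168040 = -0.00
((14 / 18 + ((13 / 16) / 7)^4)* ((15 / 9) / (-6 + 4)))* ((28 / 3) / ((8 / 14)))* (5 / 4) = -27543015025 / 2080899072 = -13.24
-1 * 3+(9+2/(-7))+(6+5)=117/7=16.71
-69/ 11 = -6.27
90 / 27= 10 / 3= 3.33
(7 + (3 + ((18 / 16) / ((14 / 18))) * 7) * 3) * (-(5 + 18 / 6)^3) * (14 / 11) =-332416 / 11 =-30219.64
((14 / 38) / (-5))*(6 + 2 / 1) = -56 / 95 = -0.59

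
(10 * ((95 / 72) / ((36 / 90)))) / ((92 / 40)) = 11875 / 828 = 14.34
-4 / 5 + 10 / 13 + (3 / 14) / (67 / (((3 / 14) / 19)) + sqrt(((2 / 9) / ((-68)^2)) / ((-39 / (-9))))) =-19070612039122 / 620522334009565 - 153 *sqrt(78) / 66825482124107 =-0.03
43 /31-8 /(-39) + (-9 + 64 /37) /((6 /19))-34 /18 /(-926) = -1331426300 /62134137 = -21.43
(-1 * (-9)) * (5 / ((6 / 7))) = 105 / 2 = 52.50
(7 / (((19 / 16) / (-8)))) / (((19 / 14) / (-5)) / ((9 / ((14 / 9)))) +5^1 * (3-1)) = -362880 / 76589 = -4.74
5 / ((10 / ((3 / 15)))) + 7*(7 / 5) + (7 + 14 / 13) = 2337 / 130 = 17.98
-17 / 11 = -1.55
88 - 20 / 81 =7108 / 81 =87.75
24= 24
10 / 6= 5 / 3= 1.67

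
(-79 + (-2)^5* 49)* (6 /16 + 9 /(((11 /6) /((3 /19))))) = -3167181 /1672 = -1894.25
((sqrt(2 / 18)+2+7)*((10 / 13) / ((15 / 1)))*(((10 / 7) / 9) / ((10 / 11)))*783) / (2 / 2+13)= 4.67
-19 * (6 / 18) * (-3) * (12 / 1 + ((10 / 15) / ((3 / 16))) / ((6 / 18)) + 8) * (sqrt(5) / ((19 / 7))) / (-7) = -92 * sqrt(5) / 3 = -68.57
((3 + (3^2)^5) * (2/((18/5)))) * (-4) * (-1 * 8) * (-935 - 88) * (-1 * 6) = 6443754240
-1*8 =-8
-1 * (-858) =858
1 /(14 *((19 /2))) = 1 /133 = 0.01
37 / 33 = 1.12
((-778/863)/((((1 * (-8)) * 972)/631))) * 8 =245459/419418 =0.59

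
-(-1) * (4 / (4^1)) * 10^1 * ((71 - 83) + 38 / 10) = -82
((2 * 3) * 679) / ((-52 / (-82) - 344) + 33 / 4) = -668136 / 54959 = -12.16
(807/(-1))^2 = 651249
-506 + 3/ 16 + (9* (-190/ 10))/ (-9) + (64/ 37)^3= -390341913/ 810448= -481.64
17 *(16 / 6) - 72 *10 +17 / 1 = -1973 / 3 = -657.67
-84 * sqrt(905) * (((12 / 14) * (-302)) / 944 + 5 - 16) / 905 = 31.48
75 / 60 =5 / 4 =1.25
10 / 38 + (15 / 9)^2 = 520 / 171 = 3.04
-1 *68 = -68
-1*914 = -914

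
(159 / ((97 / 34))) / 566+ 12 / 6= 57605 / 27451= 2.10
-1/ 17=-0.06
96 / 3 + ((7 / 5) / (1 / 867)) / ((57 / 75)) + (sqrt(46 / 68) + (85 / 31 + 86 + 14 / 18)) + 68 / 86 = sqrt(782) / 34 + 391928767 / 227943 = 1720.24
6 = 6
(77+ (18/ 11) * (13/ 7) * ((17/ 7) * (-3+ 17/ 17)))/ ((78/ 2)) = 33547/ 21021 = 1.60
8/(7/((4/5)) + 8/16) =32/37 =0.86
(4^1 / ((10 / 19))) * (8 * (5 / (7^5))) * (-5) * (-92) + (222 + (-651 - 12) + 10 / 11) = -79824447 / 184877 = -431.77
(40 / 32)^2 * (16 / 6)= 25 / 6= 4.17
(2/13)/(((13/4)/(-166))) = -1328/169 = -7.86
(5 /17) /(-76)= -5 /1292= -0.00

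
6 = 6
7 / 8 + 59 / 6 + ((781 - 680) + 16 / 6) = 915 / 8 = 114.38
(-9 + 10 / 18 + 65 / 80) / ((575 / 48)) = -1099 / 1725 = -0.64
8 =8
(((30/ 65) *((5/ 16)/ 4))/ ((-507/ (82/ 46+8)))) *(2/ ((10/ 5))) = -1125/ 1616992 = -0.00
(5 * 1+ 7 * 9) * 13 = 884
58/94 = 0.62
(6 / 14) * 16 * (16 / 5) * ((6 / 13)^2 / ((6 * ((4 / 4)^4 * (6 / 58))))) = 44544 / 5915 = 7.53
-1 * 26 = -26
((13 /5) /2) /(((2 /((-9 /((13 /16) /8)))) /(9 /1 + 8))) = -4896 /5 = -979.20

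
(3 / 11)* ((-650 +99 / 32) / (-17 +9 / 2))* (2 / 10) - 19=-355897 / 22000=-16.18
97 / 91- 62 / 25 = -3217 / 2275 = -1.41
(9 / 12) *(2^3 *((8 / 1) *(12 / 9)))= 64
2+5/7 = 19/7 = 2.71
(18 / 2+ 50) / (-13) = -59 / 13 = -4.54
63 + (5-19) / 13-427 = -4746 / 13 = -365.08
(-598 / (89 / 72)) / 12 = -3588 / 89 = -40.31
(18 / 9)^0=1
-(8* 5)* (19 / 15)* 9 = -456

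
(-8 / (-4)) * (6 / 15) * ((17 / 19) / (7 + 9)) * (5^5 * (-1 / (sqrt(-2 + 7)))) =-2125 * sqrt(5) / 76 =-62.52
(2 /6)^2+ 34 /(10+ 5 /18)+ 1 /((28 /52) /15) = 364526 /11655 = 31.28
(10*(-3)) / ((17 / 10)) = -300 / 17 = -17.65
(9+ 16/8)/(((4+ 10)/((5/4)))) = 55/56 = 0.98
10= 10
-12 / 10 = -6 / 5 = -1.20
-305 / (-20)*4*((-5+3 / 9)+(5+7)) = 1342 / 3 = 447.33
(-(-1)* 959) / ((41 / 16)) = 15344 / 41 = 374.24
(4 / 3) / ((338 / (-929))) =-1858 / 507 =-3.66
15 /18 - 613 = -3673 /6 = -612.17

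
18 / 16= 9 / 8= 1.12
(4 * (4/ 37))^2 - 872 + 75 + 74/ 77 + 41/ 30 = -2512472357/ 3162390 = -794.49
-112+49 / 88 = -9807 / 88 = -111.44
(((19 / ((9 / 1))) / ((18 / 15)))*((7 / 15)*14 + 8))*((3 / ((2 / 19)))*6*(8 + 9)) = 668933 / 9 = 74325.89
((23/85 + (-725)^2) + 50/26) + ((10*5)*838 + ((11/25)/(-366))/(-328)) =376421037614191/663265200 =567527.19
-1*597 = -597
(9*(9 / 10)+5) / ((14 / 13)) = 1703 / 140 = 12.16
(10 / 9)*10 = 100 / 9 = 11.11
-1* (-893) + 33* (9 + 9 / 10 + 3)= 13187 / 10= 1318.70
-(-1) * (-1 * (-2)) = 2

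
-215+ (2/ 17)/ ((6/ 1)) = -10964/ 51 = -214.98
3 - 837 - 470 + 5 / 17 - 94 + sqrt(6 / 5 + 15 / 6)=-23761 / 17 + sqrt(370) / 10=-1395.78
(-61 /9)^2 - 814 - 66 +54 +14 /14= -63104 /81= -779.06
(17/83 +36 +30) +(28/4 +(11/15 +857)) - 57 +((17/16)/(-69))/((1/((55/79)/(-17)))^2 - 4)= 873.94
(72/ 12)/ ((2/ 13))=39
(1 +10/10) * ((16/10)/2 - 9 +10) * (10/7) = 36/7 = 5.14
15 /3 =5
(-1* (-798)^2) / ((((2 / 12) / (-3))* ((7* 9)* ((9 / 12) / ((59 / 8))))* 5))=1789116 / 5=357823.20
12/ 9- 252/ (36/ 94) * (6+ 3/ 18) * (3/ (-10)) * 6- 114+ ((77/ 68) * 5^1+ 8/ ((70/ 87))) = 51456109/ 7140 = 7206.74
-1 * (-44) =44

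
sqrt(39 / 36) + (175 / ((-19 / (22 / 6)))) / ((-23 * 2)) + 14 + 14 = sqrt(39) / 6 + 75341 / 2622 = 29.78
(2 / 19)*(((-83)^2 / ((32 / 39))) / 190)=268671 / 57760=4.65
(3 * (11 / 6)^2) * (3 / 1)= 121 / 4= 30.25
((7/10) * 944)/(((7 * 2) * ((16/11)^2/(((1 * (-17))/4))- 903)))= -485452/9292475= -0.05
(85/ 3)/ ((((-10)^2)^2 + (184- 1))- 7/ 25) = 2125/ 763704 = 0.00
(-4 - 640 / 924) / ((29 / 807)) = -291596 / 2233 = -130.58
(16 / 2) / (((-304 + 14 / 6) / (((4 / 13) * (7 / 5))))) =-672 / 58825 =-0.01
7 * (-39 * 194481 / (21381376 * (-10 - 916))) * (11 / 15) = 194675481 / 98995770880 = 0.00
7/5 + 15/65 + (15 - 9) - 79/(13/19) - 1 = -7074/65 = -108.83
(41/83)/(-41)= -1/83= -0.01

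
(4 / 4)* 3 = 3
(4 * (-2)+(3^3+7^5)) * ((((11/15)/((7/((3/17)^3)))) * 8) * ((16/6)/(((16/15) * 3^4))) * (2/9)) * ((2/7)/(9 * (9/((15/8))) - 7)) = 14806880/3529445157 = 0.00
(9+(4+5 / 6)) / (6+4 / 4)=1.98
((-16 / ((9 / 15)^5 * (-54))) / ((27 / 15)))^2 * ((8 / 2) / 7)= 62500000000 / 24407490807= 2.56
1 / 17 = 0.06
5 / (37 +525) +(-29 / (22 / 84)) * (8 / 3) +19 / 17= -30912999 / 105094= -294.15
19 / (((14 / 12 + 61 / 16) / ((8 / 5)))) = 7296 / 1195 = 6.11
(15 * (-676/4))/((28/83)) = -210405/28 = -7514.46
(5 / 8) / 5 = 1 / 8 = 0.12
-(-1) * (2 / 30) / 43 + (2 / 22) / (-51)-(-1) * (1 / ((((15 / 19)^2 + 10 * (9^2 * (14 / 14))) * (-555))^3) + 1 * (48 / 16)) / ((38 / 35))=51668111200109258626686048877 / 18700506583935906367414940625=2.76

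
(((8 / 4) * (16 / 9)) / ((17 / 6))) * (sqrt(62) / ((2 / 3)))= 32 * sqrt(62) / 17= 14.82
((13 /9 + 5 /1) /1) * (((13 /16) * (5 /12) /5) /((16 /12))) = 377 /1152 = 0.33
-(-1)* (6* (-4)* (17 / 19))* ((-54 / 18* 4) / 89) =2.90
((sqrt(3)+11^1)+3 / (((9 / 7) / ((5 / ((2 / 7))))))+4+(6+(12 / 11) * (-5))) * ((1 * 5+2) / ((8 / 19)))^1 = 133 * sqrt(3) / 8+494893 / 528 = 966.09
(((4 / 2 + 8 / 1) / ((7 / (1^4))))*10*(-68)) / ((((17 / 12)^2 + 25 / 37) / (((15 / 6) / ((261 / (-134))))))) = 1348576000 / 2901479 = 464.79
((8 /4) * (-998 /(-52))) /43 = 499 /559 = 0.89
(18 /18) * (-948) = -948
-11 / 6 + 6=25 / 6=4.17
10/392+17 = 3337/196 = 17.03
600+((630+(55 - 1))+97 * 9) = 2157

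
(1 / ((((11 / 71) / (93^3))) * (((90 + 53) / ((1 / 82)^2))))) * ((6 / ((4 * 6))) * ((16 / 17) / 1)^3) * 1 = 1.13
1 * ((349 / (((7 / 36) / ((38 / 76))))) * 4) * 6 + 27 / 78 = 3920031 / 182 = 21538.63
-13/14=-0.93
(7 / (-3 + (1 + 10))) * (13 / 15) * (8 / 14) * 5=13 / 6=2.17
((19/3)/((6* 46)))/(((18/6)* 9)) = 0.00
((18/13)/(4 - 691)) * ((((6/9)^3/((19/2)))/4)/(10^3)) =-1/63633375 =-0.00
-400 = -400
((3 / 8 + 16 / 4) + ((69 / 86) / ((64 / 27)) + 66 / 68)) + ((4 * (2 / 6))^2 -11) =-2979521 / 842112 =-3.54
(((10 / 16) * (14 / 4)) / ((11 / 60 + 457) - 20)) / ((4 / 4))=525 / 104924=0.01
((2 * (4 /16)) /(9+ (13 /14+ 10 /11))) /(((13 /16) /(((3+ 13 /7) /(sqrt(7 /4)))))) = 11968 * sqrt(7) /151879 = 0.21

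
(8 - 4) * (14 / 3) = 56 / 3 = 18.67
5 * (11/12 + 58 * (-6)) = -20825/12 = -1735.42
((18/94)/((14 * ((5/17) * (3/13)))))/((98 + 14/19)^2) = 239343/11578747040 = 0.00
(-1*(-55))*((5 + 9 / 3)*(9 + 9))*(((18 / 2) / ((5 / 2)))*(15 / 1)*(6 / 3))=855360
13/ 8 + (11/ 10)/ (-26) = 823/ 520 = 1.58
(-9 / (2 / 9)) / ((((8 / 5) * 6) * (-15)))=9 / 32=0.28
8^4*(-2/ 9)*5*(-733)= 30023680/ 9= 3335964.44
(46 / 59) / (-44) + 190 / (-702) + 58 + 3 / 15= 131922103 / 2277990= 57.91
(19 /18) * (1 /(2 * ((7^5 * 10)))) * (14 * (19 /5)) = 361 /2160900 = 0.00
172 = 172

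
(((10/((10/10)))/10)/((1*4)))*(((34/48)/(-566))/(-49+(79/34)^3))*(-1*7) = -584647/9731964744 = -0.00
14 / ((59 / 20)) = 280 / 59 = 4.75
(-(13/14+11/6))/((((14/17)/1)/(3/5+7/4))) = -23171/2940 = -7.88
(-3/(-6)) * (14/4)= 7/4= 1.75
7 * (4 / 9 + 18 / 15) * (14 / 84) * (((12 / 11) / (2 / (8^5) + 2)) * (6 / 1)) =33947648 / 5406885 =6.28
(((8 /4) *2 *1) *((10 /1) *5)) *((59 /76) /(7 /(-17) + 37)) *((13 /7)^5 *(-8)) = -74481375800 /99312563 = -749.97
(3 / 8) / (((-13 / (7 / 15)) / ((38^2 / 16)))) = -2527 / 2080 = -1.21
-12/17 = -0.71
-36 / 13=-2.77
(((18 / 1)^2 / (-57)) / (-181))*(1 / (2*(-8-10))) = -0.00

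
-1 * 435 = -435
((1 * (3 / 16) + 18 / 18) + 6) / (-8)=-115 / 128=-0.90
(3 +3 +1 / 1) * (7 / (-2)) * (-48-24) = 1764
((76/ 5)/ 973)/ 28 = 19/ 34055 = 0.00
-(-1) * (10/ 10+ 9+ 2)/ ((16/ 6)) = 9/ 2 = 4.50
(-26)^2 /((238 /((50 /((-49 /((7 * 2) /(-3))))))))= 33800 /2499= 13.53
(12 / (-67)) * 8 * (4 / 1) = -384 / 67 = -5.73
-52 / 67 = -0.78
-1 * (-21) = 21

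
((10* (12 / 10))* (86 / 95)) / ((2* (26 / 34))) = 8772 / 1235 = 7.10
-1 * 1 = -1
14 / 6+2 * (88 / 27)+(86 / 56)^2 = 237299 / 21168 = 11.21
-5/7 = -0.71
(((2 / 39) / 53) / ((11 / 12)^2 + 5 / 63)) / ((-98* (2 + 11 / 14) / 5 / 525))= -28000 / 2767713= -0.01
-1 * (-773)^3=461889917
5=5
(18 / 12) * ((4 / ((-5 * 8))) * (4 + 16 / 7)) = -33 / 35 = -0.94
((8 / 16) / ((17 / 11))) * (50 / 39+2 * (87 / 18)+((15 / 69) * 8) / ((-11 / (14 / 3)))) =100751 / 30498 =3.30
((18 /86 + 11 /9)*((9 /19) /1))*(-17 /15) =-9418 /12255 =-0.77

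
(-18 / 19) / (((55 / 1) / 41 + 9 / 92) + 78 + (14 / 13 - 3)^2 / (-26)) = -0.01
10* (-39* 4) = -1560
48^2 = 2304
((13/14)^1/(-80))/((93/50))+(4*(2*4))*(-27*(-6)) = 53996479/10416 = 5183.99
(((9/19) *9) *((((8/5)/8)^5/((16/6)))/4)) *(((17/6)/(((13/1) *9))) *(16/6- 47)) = -357/2600000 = -0.00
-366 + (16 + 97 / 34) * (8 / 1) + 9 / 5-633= -71942 / 85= -846.38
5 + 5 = 10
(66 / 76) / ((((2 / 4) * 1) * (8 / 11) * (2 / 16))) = 363 / 19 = 19.11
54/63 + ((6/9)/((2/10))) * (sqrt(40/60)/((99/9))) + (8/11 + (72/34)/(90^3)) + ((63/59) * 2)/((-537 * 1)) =10 * sqrt(6)/99 + 442433667197/279943067250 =1.83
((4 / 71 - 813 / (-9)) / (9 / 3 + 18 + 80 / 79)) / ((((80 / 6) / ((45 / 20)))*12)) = 4562961 / 79020160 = 0.06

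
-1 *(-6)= 6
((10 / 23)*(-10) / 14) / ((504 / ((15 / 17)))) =-125 / 229908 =-0.00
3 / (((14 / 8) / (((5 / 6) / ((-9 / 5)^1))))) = -50 / 63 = -0.79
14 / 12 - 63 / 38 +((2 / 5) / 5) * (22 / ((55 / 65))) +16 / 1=25064 / 1425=17.59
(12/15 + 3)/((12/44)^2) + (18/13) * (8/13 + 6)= 458191/7605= 60.25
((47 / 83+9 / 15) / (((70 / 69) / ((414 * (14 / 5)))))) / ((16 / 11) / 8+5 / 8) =1216683072 / 736625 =1651.70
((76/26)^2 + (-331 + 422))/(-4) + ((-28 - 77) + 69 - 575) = -429859/676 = -635.89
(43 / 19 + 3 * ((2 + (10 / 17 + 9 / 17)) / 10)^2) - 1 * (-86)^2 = -7393.45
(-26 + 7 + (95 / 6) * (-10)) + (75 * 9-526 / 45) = 21869 / 45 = 485.98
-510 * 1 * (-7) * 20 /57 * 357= 8496600 /19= 447189.47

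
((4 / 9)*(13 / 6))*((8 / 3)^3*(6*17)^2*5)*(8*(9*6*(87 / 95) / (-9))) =-41756396.54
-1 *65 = -65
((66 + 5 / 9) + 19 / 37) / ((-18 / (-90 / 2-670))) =7984405 / 2997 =2664.13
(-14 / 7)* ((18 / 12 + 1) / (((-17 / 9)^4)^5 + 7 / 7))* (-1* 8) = 243153309181138576020 / 2032121782156515789665201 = 0.00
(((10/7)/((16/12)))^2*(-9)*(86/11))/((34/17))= -87075/2156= -40.39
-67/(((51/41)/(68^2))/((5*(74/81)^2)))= -20457897920/19683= -1039368.89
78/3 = 26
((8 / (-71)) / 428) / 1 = -2 / 7597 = -0.00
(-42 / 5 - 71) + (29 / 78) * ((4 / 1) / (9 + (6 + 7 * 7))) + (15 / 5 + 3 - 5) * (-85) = -1025711 / 6240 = -164.38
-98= -98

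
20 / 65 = 4 / 13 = 0.31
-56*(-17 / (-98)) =-68 / 7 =-9.71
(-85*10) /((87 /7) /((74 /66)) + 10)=-220150 /5461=-40.31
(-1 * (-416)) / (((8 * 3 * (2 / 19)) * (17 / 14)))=6916 / 51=135.61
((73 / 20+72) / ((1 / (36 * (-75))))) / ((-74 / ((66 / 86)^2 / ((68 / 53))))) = 693469755 / 547304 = 1267.07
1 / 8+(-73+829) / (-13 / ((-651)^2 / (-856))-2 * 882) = -453893653 / 1495147672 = -0.30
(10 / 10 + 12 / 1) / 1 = 13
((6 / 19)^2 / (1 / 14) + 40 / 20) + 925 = 928.40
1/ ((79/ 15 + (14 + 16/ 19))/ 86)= 24510/ 5731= 4.28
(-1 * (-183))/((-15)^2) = 61/75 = 0.81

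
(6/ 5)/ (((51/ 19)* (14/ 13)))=247/ 595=0.42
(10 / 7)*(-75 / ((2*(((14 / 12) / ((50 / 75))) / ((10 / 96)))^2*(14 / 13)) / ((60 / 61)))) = -203125 / 1171688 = -0.17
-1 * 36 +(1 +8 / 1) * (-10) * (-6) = 504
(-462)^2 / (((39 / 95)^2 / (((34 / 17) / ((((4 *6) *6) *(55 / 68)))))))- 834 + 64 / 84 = 222677524 / 10647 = 20914.58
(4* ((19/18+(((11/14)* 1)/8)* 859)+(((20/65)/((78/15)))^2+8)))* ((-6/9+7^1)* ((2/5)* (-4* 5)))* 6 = -204414282284/1799343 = -113604.96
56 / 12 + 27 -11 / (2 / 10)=-70 / 3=-23.33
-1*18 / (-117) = 2 / 13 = 0.15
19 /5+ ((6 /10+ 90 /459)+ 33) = 37.60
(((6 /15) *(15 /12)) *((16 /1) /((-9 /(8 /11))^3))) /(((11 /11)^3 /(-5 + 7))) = -8192 /970299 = -0.01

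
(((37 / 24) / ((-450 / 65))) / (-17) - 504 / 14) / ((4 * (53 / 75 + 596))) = -6607195 / 438221376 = -0.02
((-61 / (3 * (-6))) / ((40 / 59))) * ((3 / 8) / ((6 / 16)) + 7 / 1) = 3599 / 90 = 39.99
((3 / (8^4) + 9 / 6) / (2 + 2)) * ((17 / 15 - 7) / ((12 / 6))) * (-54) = 608553 / 10240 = 59.43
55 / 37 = 1.49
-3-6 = -9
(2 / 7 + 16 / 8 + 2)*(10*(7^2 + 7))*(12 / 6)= 4800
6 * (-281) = -1686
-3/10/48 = -1/160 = -0.01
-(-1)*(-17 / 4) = -17 / 4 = -4.25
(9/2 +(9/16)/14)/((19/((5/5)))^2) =1017/80864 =0.01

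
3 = 3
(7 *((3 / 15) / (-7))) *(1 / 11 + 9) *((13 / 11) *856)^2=-2476647680 / 1331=-1860742.06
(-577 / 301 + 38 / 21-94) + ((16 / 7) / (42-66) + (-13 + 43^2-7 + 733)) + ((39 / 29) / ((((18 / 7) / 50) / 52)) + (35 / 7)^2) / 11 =747129274 / 288057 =2593.69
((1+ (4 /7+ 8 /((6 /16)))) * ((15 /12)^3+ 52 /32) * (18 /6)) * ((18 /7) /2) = 991341 /3136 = 316.12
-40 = -40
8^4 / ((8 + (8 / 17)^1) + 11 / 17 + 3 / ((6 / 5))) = 139264 / 395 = 352.57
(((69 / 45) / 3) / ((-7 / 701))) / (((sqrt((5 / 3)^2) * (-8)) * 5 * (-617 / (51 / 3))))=-0.02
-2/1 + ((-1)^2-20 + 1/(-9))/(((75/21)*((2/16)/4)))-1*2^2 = -39878/225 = -177.24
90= 90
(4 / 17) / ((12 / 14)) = 14 / 51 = 0.27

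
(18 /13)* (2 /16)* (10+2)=27 /13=2.08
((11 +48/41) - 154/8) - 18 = -4113/164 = -25.08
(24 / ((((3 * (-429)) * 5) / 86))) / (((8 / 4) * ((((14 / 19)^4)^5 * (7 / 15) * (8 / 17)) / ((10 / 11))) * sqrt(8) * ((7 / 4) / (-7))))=137391352987330477196714721655 * sqrt(2) / 460635580243905474991751168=421.81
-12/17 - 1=-29/17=-1.71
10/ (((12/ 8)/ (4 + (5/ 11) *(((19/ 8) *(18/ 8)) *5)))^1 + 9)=11366/ 10335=1.10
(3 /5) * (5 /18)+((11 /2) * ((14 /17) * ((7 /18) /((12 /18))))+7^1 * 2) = 1143 /68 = 16.81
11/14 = 0.79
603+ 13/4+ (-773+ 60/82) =-27227/164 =-166.02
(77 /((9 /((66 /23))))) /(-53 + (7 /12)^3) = -975744 /2098543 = -0.46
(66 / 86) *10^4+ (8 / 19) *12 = 6274128 / 817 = 7679.47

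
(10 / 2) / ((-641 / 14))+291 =186461 / 641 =290.89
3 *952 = 2856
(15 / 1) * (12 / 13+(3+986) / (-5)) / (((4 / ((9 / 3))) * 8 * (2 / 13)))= -115173 / 64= -1799.58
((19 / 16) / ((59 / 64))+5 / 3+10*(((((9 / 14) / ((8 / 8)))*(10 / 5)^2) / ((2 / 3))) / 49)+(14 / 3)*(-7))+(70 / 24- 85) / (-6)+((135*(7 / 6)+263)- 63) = 498688697 / 1457064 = 342.26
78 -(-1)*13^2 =247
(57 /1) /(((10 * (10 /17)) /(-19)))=-18411 /100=-184.11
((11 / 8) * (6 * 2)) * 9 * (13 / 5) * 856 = 1652508 / 5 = 330501.60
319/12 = 26.58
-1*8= -8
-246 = -246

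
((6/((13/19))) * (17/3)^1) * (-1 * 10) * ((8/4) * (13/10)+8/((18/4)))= -254524/117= -2175.42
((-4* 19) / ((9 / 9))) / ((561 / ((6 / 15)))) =-152 / 2805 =-0.05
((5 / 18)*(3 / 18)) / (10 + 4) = 5 / 1512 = 0.00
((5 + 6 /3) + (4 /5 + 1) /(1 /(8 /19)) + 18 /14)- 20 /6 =11392 /1995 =5.71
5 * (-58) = -290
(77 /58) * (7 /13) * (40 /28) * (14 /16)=2695 /3016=0.89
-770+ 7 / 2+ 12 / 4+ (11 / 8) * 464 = -125.50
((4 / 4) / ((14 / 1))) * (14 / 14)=1 / 14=0.07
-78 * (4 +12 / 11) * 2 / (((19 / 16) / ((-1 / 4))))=34944 / 209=167.20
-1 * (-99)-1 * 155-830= -886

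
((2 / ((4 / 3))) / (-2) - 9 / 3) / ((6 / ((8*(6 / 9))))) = -10 / 3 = -3.33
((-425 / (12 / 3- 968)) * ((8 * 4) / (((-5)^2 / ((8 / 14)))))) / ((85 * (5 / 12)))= 384 / 42175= 0.01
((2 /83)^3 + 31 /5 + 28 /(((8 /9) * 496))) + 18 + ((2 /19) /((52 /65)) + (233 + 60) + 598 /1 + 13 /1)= 50026762083931 /53885206880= 928.40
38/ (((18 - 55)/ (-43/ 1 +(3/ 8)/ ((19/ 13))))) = 6497/ 148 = 43.90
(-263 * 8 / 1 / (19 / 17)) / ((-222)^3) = 4471 / 25984989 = 0.00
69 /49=1.41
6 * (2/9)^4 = 32/2187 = 0.01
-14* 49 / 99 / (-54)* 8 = 2744 / 2673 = 1.03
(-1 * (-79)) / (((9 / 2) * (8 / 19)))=1501 / 36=41.69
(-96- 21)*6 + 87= -615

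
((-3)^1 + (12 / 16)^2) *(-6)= 117 / 8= 14.62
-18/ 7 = -2.57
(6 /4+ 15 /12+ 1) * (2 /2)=15 /4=3.75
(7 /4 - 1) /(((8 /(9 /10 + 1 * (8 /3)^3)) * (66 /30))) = 5363 /6336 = 0.85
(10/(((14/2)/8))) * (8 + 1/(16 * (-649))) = 415355/4543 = 91.43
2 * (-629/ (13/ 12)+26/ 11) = -165380/ 143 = -1156.50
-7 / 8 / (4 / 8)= -7 / 4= -1.75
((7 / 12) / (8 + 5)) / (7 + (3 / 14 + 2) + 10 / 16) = 98 / 21489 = 0.00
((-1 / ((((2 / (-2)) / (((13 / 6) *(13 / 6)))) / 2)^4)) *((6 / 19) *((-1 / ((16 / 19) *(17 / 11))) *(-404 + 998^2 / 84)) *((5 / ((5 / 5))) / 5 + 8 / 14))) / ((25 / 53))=1258212039641340641 / 17489001600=71943045.60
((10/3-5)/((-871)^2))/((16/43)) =-215/36414768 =-0.00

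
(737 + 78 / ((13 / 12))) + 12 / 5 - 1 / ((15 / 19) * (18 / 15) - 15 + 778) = 11777452 / 14515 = 811.40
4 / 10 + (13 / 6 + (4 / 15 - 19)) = -97 / 6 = -16.17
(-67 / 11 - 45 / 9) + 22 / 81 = -9640 / 891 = -10.82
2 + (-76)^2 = 5778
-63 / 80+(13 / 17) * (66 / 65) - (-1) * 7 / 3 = 1895 / 816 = 2.32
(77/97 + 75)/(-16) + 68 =12273/194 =63.26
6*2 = 12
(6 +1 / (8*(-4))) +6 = 383 / 32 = 11.97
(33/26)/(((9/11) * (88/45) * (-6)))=-55/416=-0.13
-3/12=-1/4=-0.25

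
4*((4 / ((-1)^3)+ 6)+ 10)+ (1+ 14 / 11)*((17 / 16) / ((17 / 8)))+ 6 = 1213 / 22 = 55.14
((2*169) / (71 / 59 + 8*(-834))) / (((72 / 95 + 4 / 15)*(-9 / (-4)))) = -1894490 / 86193363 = -0.02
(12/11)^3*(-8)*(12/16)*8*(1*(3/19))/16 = -15552/25289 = -0.61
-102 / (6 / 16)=-272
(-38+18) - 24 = -44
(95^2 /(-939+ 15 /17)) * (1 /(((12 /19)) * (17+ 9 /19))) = -0.87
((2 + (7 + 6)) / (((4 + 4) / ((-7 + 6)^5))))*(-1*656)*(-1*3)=-3690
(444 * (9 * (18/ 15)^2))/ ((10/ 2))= 1150.85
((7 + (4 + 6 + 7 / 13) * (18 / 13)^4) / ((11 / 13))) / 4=16980763 / 1256684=13.51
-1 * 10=-10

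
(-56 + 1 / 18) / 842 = -1007 / 15156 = -0.07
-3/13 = -0.23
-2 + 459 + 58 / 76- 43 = 15761 / 38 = 414.76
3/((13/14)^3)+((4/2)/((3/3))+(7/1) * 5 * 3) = 243311/2197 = 110.75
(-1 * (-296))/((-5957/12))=-0.60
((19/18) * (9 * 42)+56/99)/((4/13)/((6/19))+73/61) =31368701/170445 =184.04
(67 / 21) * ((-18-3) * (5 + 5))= -670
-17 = -17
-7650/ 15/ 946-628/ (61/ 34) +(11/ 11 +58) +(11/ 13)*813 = 148666967/ 375089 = 396.35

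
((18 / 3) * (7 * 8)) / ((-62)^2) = 84 / 961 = 0.09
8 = 8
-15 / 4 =-3.75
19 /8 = 2.38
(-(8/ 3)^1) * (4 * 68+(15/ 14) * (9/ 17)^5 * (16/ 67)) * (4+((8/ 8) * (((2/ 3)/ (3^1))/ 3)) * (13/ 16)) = -158855749006312/ 53938947573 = -2945.10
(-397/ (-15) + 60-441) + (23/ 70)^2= -5210053/ 14700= -354.43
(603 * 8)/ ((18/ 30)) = 8040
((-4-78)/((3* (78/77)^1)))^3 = -19645.64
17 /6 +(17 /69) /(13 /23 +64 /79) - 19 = -14101 /882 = -15.99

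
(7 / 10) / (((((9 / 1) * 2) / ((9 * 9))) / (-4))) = -63 / 5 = -12.60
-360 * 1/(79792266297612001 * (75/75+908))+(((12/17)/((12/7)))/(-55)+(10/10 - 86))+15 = -527519199879321663732557/7535182667814989314435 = -70.01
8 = 8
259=259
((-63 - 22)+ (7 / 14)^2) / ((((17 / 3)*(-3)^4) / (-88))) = 2486 / 153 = 16.25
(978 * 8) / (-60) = -652 / 5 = -130.40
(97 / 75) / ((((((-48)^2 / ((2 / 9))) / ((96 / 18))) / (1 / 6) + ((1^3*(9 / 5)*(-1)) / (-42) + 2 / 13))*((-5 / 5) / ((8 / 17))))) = -1456 / 27903885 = -0.00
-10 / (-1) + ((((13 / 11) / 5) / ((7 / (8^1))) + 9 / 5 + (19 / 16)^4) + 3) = 17.06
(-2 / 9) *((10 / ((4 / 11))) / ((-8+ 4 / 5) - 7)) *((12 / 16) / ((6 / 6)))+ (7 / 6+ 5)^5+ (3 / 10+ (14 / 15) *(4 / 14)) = 24619560007 / 2760480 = 8918.58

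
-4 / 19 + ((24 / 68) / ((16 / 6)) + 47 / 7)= 60017 / 9044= 6.64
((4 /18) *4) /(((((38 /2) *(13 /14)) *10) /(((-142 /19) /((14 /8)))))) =-4544 /211185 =-0.02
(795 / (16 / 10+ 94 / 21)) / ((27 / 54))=83475 / 319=261.68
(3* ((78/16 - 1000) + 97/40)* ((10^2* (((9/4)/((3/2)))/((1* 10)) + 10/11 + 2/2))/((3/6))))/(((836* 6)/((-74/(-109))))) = -166386447/1002364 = -165.99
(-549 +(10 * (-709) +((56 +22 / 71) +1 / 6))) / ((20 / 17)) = -10982527 / 1704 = -6445.14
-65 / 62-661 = -41047 / 62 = -662.05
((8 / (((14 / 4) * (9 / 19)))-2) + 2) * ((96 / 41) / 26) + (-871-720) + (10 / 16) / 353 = -50276178011 / 31609032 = -1590.56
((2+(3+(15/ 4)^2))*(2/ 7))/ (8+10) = 305/ 1008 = 0.30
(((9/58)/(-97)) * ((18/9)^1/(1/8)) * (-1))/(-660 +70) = -0.00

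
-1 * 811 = -811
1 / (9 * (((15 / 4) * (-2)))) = -2 / 135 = -0.01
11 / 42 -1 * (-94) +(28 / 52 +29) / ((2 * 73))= 3765155 / 39858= 94.46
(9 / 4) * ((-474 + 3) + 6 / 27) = -4237 / 4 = -1059.25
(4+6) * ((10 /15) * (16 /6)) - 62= -398 /9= -44.22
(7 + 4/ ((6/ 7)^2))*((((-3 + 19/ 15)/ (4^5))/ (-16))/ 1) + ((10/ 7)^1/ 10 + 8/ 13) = 4777561/ 6289920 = 0.76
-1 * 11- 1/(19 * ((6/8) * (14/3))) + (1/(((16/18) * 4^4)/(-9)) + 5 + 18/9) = -1104405/272384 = -4.05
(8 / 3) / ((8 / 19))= 19 / 3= 6.33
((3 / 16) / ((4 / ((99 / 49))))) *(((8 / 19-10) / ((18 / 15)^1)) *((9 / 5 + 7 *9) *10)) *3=-1563705 / 1064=-1469.65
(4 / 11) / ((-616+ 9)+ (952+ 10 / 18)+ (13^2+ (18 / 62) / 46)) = 51336 / 72642757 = 0.00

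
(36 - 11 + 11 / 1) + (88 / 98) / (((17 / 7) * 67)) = 287072 / 7973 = 36.01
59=59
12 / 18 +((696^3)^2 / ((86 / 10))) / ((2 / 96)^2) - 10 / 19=74641914889646836285784 / 2451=30453657645714743486.65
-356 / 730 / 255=-178 / 93075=-0.00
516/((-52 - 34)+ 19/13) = -6708/1099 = -6.10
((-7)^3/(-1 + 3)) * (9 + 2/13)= -40817/26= -1569.88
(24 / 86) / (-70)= -6 / 1505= -0.00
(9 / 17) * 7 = 63 / 17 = 3.71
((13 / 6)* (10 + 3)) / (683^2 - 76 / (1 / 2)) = 169 / 2798022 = 0.00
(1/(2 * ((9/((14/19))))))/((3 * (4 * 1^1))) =7/2052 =0.00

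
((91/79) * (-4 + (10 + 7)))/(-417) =-1183/32943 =-0.04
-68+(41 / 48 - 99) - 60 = -10855 / 48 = -226.15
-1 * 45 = -45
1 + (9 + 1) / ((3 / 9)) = 31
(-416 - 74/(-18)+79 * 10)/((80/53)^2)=165.96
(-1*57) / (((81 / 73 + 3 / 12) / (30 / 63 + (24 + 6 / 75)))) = -71524816 / 69475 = -1029.50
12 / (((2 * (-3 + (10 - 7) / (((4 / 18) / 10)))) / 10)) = 5 / 11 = 0.45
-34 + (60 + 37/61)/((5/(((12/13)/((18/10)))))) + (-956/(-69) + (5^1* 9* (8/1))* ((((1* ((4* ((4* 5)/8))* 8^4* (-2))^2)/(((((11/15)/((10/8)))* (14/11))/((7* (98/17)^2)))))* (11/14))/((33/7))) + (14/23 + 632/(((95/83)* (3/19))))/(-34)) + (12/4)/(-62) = 204982734601131559257929/1634032010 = 125445972506457.54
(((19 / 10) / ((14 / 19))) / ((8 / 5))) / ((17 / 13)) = 4693 / 3808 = 1.23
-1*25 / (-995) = 5 / 199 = 0.03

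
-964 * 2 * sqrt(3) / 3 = -1928 * sqrt(3) / 3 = -1113.13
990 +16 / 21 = 20806 / 21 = 990.76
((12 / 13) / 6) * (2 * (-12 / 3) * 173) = -212.92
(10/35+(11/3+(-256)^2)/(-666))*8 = -5489348/6993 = -784.98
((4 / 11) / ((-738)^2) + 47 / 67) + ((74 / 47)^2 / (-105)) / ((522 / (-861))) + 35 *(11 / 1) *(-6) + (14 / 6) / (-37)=-2746440998017509017 / 1189284236044245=-2309.32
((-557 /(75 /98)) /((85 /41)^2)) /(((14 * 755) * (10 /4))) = -13108438 /2045578125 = -0.01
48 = 48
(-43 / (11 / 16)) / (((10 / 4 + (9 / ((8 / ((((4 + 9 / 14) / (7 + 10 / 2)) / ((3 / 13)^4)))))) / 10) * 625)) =-16644096 / 2968439375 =-0.01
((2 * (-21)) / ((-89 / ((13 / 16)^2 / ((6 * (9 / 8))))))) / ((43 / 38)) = 22477 / 551088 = 0.04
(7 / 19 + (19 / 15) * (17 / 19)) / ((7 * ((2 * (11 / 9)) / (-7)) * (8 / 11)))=-321 / 380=-0.84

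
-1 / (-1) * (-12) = -12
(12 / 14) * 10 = 60 / 7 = 8.57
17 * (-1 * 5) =-85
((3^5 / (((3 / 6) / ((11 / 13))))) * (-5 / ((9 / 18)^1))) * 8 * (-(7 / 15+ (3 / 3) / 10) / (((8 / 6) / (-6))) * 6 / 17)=-29608.62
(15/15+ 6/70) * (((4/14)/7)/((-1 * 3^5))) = -0.00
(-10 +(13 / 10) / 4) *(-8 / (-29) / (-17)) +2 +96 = 241957 / 2465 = 98.16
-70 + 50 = -20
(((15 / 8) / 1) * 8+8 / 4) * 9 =153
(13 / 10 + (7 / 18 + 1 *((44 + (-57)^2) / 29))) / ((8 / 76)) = 1094.79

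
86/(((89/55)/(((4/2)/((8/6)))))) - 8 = 6383/89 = 71.72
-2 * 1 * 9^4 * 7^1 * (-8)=734832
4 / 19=0.21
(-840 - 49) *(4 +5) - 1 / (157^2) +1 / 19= -3747091701 / 468331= -8000.95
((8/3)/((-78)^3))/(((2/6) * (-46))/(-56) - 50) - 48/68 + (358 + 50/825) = 16557677912032/46334011581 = 357.35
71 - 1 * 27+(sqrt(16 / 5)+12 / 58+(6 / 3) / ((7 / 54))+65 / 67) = 4 * sqrt(5) / 5+824297 / 13601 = 62.39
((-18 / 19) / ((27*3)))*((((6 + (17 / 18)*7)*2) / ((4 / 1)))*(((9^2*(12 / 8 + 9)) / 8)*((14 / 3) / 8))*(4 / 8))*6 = -13.72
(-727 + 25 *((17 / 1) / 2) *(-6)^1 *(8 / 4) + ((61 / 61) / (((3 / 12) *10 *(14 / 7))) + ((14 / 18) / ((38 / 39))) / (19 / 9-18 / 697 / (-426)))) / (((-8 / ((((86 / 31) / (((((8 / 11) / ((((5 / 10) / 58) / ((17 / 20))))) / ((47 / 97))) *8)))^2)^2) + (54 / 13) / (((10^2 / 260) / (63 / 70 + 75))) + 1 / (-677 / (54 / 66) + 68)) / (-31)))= -13769689449312261398156141545243375 / 35979730729354182941096422611530690655328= -0.00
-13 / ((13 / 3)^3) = -27 / 169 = -0.16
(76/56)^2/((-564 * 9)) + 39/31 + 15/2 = 270103073/30841776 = 8.76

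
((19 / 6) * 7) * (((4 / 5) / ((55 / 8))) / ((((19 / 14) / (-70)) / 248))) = -5444096 / 165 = -32994.52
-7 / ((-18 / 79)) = 553 / 18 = 30.72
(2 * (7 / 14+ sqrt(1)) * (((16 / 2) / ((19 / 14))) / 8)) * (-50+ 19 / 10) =-10101 / 95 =-106.33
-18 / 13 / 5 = -18 / 65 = -0.28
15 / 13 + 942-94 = 11039 / 13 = 849.15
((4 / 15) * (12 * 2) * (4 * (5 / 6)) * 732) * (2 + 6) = 124928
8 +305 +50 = 363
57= 57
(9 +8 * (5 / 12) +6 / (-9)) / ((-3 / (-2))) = 70 / 9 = 7.78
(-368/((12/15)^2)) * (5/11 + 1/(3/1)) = -14950/33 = -453.03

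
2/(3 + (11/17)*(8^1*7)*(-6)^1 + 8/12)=-102/10901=-0.01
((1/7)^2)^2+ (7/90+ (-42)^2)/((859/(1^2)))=381276877/185621310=2.05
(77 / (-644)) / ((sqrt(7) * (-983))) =11 * sqrt(7) / 633052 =0.00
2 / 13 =0.15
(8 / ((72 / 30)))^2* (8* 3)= 800 / 3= 266.67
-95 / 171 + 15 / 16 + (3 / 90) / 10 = 1387 / 3600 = 0.39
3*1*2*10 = 60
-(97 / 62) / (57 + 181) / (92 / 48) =-291 / 84847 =-0.00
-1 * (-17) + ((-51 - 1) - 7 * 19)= -168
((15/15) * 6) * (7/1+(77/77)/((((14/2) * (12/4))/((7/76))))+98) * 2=23941/19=1260.05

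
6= 6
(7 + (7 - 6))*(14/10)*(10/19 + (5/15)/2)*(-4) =-8848/285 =-31.05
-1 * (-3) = 3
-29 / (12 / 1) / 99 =-29 / 1188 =-0.02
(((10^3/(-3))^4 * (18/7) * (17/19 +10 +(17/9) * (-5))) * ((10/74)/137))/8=310000000000000/54608337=5676788.88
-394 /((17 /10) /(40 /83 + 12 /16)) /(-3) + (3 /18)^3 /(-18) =522111629 /5485968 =95.17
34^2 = 1156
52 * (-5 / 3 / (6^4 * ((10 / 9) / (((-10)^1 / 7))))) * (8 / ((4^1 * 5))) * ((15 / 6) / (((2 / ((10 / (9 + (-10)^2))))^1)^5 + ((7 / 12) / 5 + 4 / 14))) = 203125 / 11631998049669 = 0.00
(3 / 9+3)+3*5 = 55 / 3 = 18.33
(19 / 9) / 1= 19 / 9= 2.11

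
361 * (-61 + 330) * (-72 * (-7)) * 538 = 26331299568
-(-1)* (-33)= -33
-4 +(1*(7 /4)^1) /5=-73 /20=-3.65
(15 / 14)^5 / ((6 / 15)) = 3.53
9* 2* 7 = 126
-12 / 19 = -0.63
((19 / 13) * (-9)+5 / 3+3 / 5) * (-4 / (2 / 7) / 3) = 29722 / 585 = 50.81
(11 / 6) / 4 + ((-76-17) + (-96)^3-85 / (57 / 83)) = -884952.31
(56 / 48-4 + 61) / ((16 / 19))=6631 / 96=69.07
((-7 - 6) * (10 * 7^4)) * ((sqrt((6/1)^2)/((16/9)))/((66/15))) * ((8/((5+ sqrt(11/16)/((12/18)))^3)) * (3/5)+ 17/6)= -37418605771057875/54108072016+ 95123799912960 * sqrt(11)/37199299511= -683072.04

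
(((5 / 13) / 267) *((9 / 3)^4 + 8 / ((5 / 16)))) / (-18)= -41 / 4806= -0.01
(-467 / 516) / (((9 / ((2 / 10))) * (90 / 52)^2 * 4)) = -78923 / 47020500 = -0.00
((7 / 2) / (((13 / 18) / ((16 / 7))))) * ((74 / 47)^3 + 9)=192906864 / 1349699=142.93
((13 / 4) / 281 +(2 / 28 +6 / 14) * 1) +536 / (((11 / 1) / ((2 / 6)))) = 621439 / 37092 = 16.75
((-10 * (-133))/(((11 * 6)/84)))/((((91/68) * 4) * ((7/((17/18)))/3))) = 54910/429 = 128.00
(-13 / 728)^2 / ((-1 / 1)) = -1 / 3136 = -0.00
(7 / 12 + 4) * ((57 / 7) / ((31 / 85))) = 88825 / 868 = 102.33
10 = 10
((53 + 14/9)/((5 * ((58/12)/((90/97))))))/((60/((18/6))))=1473/14065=0.10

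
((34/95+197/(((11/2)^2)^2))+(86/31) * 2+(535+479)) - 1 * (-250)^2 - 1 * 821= -2686273389521/43117745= -62300.88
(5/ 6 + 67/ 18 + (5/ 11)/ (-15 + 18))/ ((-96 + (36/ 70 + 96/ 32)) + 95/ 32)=-0.05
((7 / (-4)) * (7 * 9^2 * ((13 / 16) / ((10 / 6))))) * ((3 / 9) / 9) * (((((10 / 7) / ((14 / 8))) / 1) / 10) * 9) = -1053 / 80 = -13.16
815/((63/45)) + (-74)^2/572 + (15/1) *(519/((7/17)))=19517643/1001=19498.14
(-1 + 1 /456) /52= -0.02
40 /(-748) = -0.05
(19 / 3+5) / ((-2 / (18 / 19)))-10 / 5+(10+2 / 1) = 88 / 19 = 4.63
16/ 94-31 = -1449/ 47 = -30.83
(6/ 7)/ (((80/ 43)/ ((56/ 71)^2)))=7224/ 25205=0.29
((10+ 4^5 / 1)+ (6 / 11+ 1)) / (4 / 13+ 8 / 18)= 1332747 / 968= 1376.80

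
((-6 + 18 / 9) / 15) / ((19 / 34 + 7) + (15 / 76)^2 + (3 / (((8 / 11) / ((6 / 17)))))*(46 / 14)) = -2749376 / 127654125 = -0.02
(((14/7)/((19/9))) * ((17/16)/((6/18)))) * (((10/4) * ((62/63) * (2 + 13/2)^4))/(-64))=-660233505/1089536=-605.98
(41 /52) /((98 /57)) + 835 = 4257497 /5096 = 835.46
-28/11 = -2.55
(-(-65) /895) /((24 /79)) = 1027 /4296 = 0.24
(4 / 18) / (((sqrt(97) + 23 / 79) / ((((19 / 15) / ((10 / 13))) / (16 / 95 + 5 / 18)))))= -8527181 / 3461242680 + 29289013 * sqrt(97) / 3461242680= 0.08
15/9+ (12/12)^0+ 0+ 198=602/3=200.67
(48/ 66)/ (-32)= -1/ 44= -0.02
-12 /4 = -3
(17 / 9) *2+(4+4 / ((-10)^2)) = 1759 / 225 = 7.82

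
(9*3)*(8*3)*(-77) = -49896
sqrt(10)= 3.16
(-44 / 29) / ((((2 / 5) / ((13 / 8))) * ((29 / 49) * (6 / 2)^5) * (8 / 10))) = -175175 / 3269808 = -0.05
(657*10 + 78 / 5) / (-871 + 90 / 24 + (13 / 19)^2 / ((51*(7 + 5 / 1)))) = -7.59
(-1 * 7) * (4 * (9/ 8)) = -63/ 2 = -31.50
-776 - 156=-932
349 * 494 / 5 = 172406 / 5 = 34481.20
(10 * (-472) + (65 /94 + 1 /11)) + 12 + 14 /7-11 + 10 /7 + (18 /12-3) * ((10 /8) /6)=-273023239 /57904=-4715.10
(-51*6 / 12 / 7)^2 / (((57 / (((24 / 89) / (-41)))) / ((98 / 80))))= -2601 / 1386620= -0.00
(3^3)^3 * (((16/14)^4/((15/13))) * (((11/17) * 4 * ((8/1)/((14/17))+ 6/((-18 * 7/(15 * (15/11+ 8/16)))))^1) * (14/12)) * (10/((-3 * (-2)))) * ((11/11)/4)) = 12528442368/40817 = 306941.77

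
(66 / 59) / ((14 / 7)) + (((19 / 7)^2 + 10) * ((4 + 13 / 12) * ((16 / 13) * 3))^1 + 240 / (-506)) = 3100310341 / 9508499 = 326.06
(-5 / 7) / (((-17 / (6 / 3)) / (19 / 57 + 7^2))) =1480 / 357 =4.15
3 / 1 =3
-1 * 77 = -77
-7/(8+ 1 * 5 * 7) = -0.16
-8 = -8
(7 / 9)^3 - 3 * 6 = -12779 / 729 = -17.53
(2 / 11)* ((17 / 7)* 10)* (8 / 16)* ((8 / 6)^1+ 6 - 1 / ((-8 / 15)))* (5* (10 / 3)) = 469625 / 1386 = 338.83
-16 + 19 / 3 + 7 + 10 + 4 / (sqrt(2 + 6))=sqrt(2) + 22 / 3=8.75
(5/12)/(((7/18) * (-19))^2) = 135/17689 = 0.01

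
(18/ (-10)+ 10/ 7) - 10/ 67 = -1221/ 2345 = -0.52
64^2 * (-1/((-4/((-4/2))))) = -2048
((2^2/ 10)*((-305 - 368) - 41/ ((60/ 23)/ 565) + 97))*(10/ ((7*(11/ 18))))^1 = -680826/ 77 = -8841.90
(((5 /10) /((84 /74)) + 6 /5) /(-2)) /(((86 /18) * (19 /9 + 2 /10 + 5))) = -18603 /792232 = -0.02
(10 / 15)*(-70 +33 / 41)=-5674 / 123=-46.13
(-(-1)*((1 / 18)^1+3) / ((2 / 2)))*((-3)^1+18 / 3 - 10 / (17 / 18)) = -2365 / 102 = -23.19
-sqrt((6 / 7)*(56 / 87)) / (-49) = 4*sqrt(29) / 1421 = 0.02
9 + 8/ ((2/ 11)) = 53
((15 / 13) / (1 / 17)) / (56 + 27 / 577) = 147135 / 420407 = 0.35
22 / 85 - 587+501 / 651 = -10808246 / 18445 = -585.97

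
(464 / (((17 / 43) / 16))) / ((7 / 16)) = 5107712 / 119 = 42921.95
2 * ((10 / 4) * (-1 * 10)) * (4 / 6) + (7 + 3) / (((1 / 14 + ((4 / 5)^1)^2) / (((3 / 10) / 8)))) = -32675 / 996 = -32.81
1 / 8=0.12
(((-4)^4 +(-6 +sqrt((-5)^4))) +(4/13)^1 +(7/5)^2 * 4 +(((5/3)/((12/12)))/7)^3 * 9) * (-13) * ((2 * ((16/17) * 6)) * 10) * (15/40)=-4547150016/29155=-155964.67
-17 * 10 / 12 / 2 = -85 / 12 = -7.08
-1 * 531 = -531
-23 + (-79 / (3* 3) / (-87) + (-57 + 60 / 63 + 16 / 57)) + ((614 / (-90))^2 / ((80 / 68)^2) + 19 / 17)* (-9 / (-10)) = -8390766415573 / 177036300000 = -47.40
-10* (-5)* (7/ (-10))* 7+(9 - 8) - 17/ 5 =-1237/ 5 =-247.40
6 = 6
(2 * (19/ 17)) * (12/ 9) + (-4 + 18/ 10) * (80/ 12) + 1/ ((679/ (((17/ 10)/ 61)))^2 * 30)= -340819334117029/ 29164070537000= -11.69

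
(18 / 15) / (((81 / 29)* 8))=0.05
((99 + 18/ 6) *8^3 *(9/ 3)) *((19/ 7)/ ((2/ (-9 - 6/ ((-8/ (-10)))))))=-24558336/ 7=-3508333.71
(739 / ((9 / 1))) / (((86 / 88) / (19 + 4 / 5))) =357676 / 215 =1663.61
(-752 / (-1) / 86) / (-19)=-376 / 817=-0.46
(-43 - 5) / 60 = -4 / 5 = -0.80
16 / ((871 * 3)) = 16 / 2613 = 0.01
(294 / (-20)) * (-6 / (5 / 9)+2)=3234 / 25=129.36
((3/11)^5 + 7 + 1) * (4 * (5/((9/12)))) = 103092080/483153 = 213.37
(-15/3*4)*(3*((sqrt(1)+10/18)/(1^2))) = -280/3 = -93.33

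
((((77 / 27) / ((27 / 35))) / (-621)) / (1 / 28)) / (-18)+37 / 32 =151959457 / 130380192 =1.17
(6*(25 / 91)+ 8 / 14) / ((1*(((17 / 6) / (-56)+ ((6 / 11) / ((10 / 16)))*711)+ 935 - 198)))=533280 / 326115829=0.00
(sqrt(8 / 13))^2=8 / 13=0.62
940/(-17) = -940/17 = -55.29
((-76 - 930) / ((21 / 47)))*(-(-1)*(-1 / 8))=23641 / 84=281.44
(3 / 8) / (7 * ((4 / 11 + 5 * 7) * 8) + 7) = 11 / 58296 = 0.00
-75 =-75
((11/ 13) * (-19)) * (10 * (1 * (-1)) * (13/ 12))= 1045/ 6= 174.17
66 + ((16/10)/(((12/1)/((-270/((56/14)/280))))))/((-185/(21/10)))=17502/185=94.61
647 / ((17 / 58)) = 37526 / 17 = 2207.41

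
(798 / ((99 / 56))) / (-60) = -3724 / 495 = -7.52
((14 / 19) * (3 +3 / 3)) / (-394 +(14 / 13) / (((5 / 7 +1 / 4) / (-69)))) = -3276 / 523583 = -0.01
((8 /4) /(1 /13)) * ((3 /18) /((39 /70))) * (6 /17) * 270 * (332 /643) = 4183200 /10931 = 382.69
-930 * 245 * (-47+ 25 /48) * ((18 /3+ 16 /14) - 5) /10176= 60515875 /27136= 2230.10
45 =45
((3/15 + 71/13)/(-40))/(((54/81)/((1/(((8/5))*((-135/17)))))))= 0.02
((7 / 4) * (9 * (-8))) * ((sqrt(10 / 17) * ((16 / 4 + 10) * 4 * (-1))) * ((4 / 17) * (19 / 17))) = 536256 * sqrt(170) / 4913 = 1423.15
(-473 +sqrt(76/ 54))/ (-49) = 473/ 49 - sqrt(114)/ 441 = 9.63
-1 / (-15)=1 / 15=0.07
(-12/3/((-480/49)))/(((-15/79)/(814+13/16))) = -50466227/28800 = -1752.30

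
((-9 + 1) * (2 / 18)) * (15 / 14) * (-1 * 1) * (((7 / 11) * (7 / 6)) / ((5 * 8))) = 7 / 396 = 0.02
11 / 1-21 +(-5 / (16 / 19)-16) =-511 / 16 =-31.94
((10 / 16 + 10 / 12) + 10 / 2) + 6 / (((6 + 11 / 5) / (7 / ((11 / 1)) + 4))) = 106625 / 10824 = 9.85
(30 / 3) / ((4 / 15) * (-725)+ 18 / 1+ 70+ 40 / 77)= -1155 / 12106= -0.10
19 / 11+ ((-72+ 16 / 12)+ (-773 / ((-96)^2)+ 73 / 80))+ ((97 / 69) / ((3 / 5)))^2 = -151120830107 / 2413255680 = -62.62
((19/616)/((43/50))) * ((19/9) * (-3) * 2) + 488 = 9685583/19866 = 487.55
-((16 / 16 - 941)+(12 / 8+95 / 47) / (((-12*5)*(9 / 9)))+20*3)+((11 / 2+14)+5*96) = 7780711 / 5640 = 1379.56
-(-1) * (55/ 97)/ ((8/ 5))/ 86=275/ 66736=0.00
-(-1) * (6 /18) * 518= 518 /3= 172.67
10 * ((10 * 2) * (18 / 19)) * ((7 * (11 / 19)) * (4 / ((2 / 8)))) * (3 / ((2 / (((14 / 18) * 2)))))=10348800 / 361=28667.04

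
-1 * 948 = -948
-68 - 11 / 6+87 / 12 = -751 / 12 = -62.58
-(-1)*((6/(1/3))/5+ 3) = 33/5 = 6.60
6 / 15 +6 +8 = 72 / 5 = 14.40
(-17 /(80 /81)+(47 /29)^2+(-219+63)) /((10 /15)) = -34431051 /134560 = -255.88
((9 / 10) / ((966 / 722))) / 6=361 / 3220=0.11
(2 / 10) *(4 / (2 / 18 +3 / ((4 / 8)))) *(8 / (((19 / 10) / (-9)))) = -4.96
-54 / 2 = -27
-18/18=-1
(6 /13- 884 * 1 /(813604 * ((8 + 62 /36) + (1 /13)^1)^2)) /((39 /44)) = 8555404203608 /16430667710171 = 0.52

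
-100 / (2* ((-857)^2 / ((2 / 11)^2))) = -200 / 88868329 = -0.00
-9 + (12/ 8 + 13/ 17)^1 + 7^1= 9/ 34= 0.26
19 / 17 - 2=-15 / 17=-0.88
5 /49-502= -24593 /49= -501.90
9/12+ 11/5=59/20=2.95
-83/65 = -1.28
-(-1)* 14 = 14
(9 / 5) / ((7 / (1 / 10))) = 9 / 350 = 0.03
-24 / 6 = -4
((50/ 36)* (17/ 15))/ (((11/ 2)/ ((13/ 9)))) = 1105/ 2673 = 0.41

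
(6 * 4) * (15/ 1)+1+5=366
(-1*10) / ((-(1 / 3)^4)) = 810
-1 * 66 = -66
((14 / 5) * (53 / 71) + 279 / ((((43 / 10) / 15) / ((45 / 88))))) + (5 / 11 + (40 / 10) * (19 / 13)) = 4418864667 / 8731580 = 506.08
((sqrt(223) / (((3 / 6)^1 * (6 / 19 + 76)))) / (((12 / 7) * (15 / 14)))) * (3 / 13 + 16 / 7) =30457 * sqrt(223) / 848250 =0.54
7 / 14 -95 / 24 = -83 / 24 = -3.46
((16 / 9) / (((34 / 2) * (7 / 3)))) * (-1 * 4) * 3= -64 / 119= -0.54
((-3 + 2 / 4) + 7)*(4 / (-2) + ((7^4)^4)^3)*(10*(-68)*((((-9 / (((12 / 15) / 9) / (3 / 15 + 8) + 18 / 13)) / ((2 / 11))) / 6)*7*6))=93340539967644819651400630121689194493453687566435 / 3347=27887821920419725022826600000000000000000000000.00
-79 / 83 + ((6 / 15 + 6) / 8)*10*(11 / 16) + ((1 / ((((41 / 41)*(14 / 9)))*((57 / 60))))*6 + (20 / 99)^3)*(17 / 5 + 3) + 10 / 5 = 698064145433 / 21422261322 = 32.59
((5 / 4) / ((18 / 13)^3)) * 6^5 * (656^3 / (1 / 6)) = 6202140139520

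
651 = 651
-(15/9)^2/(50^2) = -1/900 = -0.00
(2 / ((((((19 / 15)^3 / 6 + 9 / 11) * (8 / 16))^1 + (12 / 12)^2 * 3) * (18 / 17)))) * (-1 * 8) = -6732000 / 1594199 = -4.22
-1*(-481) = 481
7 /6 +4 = 31 /6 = 5.17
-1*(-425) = 425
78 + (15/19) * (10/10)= 1497/19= 78.79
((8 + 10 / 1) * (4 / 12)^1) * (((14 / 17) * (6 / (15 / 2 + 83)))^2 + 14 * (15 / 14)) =852282954 / 9467929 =90.02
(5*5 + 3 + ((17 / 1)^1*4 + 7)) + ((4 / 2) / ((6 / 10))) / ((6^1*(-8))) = 7411 / 72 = 102.93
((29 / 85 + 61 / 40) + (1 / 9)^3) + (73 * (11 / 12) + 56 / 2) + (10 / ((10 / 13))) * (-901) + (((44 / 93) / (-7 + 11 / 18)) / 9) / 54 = -4105732472513 / 353448360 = -11616.22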